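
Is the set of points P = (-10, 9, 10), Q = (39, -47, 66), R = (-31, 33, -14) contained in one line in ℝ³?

PQ = (49, -56, 56), PR = (-21, 24, -24).
Each component of PR is -3/7 times the corresponding component of PQ, so PR = -3/7·PQ and the points are collinear.

Yes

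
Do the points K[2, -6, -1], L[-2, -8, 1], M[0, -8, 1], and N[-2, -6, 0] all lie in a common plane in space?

With K as base: KL = (-4, -2, 2), KM = (-2, -2, 2), KN = (-4, 0, 1).
KM × KN = (-2, -6, -8).
KL · (KM × KN) = 4.
Since 4 ≠ 0, the four points are not coplanar.

No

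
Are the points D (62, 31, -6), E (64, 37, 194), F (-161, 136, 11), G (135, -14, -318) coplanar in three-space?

With D as base: DE = (2, 6, 200), DF = (-223, 105, 17), DG = (73, -45, -312).
DF × DG = (-31995, -68335, 2370).
DE · (DF × DG) = 0.
The scalar triple product vanishes, so the four points are coplanar.

Yes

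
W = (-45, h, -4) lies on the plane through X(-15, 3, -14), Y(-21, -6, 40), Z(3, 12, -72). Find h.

3

The plane through X, Y, Z has equation 36x + 624y + 108z = -180.
Substituting W: (624)h + (-2052) = -180, so h = 3.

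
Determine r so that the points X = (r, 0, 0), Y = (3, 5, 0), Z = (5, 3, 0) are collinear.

8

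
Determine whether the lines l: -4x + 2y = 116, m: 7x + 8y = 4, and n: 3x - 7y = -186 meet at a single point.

Yes

Lines aᵢx + bᵢy = cᵢ with pairwise distinct directions are concurrent exactly when det[aᵢ bᵢ cᵢ] = 0.
Here the determinant is 0.
It vanishes, so the lines are concurrent at (-20, 18).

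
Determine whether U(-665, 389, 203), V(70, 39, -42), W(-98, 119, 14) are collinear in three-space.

Yes

UV = (735, -350, -245), UW = (567, -270, -189).
Each component of UW is 27/35 times the corresponding component of UV, so UW = 27/35·UV and the points are collinear.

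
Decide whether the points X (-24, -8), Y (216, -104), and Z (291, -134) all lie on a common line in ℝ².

Yes

XY = (240, -96), XZ = (315, -126).
Twice the signed area of △XYZ is (240)(-126) − (-96)(315) = 0.
The triangle is degenerate (zero area), so the points are collinear.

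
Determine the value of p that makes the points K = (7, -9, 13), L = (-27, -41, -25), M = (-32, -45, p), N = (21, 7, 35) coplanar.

Normal to plane KLN: n = (-96, 216, -96); plane equation n·P = -3864.
Requiring n·M = -3864: (-96)p + (-6648) = -3864.
So p = -29.

-29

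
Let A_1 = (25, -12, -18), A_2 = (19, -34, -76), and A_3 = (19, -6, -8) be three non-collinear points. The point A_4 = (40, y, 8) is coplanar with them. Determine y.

The plane through A_1, A_2, A_3 has equation 128x + 408y − 168z = 1328.
Substituting A_4: (408)y + (3776) = 1328, so y = -6.

-6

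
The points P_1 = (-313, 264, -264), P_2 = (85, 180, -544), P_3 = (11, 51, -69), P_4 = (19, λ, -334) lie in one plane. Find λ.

138

Normal to plane P_1P_2P_3: n = (-76020, -168330, -57558); plane equation n·P = -5449548.
Requiring n·P_4 = -5449548: (-168330)λ + (17779992) = -5449548.
So λ = 138.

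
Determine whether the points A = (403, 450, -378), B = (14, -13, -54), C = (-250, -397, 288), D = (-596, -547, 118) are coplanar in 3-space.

The four points are coplanar iff the 3×3 determinant with rows AB, AC, AD is zero.
Rows: (-389, -463, 324), (-653, -847, 666), (-999, -997, 496).
Expanding along the first row: (-389)(243890) − (-463)(341446) + (324)(-195112) = 0.
Zero determinant ⇒ coplanar.

Yes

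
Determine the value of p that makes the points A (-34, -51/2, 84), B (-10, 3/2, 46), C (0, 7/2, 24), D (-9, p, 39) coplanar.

Normal to plane ABC: n = (-518, 148, -222); plane equation n·P = -4810.
Requiring n·D = -4810: (148)p + (-3996) = -4810.
So p = -11/2.

-11/2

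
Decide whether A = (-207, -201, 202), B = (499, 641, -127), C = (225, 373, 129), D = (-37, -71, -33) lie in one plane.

The four points are coplanar iff the 3×3 determinant with rows AB, AC, AD is zero.
Rows: (706, 842, -329), (432, 574, -73), (170, 130, -235).
Expanding along the first row: (706)(-125400) − (842)(-89110) + (-329)(-41420) = 125400.
Nonzero ⇒ not coplanar.

No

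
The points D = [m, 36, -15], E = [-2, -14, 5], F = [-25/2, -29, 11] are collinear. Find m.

33

Direction EF = (-21/2, -15, 6). From the y-coordinate of D, the parameter along the line is τ = (36 − (-14))/(-15) = -10/3.
Then m = (-2) + (-10/3)·(-21/2) = 33.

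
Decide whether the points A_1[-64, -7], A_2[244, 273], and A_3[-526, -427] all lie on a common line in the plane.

Yes

A_1A_2 = (308, 280), A_1A_3 = (-462, -420).
Checking proportionality: A_1A_3 = -3/2·A_1A_2, so the vectors are parallel and the points are collinear.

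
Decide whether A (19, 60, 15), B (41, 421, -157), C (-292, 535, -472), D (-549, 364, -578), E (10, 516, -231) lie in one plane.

The plane through A, B, C has normal n = AB × AC = (-94107, 64206, 122721) and equation n·P = 3905142.
Checking the remaining points: n·D = 4102989, n·E = 3840675.
Since n·D = 4102989 ≠ 3905142, D is off the plane and the points are not all coplanar.

No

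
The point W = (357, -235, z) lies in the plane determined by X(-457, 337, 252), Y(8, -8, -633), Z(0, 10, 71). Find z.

526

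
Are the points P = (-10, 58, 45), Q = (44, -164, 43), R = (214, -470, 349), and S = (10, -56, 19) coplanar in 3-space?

The four points are coplanar iff the 3×3 determinant with rows PQ, PR, PS is zero.
Rows: (54, -222, -2), (224, -528, 304), (20, -114, -26).
Expanding along the first row: (54)(48384) − (-222)(-11904) + (-2)(-14976) = 0.
Zero determinant ⇒ coplanar.

Yes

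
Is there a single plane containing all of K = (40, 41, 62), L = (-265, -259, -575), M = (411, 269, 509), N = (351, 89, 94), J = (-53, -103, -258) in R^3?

The plane through K, L, M has normal n = KL × KM = (11136, -99992, 41760) and equation n·P = -1065112.
Checking the remaining points: n·N = -1065112, n·J = -1065112.
All equal -1065112, so all 5 points lie in one plane.

Yes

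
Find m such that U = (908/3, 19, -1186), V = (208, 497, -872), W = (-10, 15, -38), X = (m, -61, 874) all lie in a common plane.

-257

Coplanarity ⇔ det[UV; UW; UX] = 0.
Expanding, this is linear in m: (550000)m + (141350000) = 0.
So m = -257.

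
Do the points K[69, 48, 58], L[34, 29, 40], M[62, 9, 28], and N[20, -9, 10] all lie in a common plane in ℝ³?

Yes

The four points are coplanar iff the 3×3 determinant with rows KL, KM, KN is zero.
Rows: (-35, -19, -18), (-7, -39, -30), (-49, -57, -48).
Expanding along the first row: (-35)(162) − (-19)(-1134) + (-18)(-1512) = 0.
Zero determinant ⇒ coplanar.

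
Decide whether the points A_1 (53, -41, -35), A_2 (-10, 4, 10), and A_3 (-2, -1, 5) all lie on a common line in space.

No

A_1A_2 = (-63, 45, 45), A_1A_3 = (-55, 40, 40).
A_1A_2 × A_1A_3 = (0, 45, -45).
The cross product is nonzero, so the points do not lie on one line.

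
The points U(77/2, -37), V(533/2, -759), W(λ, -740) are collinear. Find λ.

521/2

Collinearity: (W − U) must be parallel to (V − U) = (228, -722).
Cross-multiplying the components: (λ − 77/2)·(-722) = (-703)·(228).
Solving gives λ = 521/2.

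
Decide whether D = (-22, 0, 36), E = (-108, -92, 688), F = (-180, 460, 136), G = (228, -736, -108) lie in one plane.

With D as base: DE = (-86, -92, 652), DF = (-158, 460, 100), DG = (250, -736, -144).
DF × DG = (7360, 2248, 1288).
DE · (DF × DG) = 0.
The scalar triple product vanishes, so the four points are coplanar.

Yes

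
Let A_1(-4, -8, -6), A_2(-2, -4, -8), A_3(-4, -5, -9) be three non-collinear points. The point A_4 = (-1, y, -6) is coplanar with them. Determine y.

-5

Coplanarity requires A_1A_2 · (A_1A_3 × A_1A_4) = 0.
A_1A_2 = (2, 4, -2), A_1A_3 = (0, 3, -3); the triple product is linear in y with coefficient 6 and constant term 30.
Setting it to zero: y = -5.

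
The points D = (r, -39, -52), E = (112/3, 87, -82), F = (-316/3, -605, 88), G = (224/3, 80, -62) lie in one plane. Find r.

28/3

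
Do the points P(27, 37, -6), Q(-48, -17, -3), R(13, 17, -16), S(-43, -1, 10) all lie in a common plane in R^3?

Yes

A normal to the plane through P, Q, R is n = PQ × PR = (600, -792, 744).
The plane has equation n·X = -17568. For S: n·S = -17568.
Equal, so S lies in the plane and all four are coplanar.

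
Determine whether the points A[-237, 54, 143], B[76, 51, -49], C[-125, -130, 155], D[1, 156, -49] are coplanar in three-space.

The four points are coplanar iff the 3×3 determinant with rows AB, AC, AD is zero.
Rows: (313, -3, -192), (112, -184, 12), (238, 102, -192).
Expanding along the first row: (313)(34104) − (-3)(-24360) + (-192)(55216) = 0.
Zero determinant ⇒ coplanar.

Yes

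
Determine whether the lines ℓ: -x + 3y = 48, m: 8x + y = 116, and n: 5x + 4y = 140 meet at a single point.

Yes

Intersecting ℓ and m: solving the 2×2 system gives (x, y) = (12, 20).
Substitute into n: (5)(12) + (4)(20) = 140.
This equals 140, so (12, 20) lies on all three lines and they are concurrent.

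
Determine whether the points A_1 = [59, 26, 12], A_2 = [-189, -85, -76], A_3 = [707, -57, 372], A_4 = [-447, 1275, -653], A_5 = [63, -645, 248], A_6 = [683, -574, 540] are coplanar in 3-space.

The plane through A_1, A_2, A_3 has normal n = A_1A_2 × A_1A_3 = (-47264, 32256, 92512) and equation n·P = -839776.
Checking the remaining points: n·A_4 = 1843072, n·A_5 = -839776, n·A_6 = -839776.
Since n·A_4 = 1843072 ≠ -839776, A_4 is off the plane and the points are not all coplanar.

No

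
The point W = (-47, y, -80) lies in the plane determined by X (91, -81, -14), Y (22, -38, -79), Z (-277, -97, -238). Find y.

A normal to the plane is n = XY × XZ = (-10672, 8464, 16928).
W lies in the plane iff n · XW = 0.
This gives (8464)y + (1041072) = 0, so y = -123.

-123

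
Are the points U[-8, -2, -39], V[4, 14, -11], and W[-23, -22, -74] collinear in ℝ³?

Yes

UV = (12, 16, 28), UW = (-15, -20, -35).
Each component of UW is -5/4 times the corresponding component of UV, so UW = -5/4·UV and the points are collinear.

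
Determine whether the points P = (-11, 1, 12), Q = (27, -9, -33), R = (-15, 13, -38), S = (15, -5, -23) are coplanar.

Yes

With P as base: PQ = (38, -10, -45), PR = (-4, 12, -50), PS = (26, -6, -35).
PR × PS = (-720, -1440, -288).
PQ · (PR × PS) = 0.
The scalar triple product vanishes, so the four points are coplanar.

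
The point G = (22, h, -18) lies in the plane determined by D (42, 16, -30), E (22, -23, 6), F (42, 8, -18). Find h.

Coplanarity requires DE · (DF × DG) = 0.
DE = (-20, -39, 36), DF = (0, -8, 12); the triple product is linear in h with coefficient 240 and constant term 1680.
Setting it to zero: h = -7.

-7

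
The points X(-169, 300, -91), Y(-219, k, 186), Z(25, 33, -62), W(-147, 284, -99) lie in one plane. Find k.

Normal to plane XZW: n = (2600, 2190, 2770); plane equation n·P = -34470.
Requiring n·Y = -34470: (2190)k + (-54180) = -34470.
So k = 9.

9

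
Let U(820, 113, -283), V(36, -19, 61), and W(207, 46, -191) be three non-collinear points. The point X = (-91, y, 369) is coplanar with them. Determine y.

Coplanarity requires UV · (UW × UX) = 0.
UV = (-784, -132, 344), UW = (-613, -67, 92); the triple product is linear in y with coefficient -138744 and constant term -12764448.
Setting it to zero: y = -92.

-92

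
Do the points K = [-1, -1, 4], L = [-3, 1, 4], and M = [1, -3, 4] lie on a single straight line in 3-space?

Yes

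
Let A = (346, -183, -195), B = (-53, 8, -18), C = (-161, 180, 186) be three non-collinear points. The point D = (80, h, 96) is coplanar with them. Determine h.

Coplanarity requires AB · (AC × AD) = 0.
AB = (-399, 191, 177), AC = (-507, 363, 381); the triple product is linear in h with coefficient 62280 and constant term -4837080.
Setting it to zero: h = 233/3.

233/3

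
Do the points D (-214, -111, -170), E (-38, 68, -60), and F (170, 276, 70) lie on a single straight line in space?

DE = (176, 179, 110), DF = (384, 387, 240).
DE × DF = (390, 0, -624).
The cross product is nonzero, so the points do not lie on one line.

No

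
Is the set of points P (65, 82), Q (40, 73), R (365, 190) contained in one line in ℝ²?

PQ = (-25, -9), PR = (300, 108).
det[PQ; PR] = (-25)(108) − (-9)(300) = 0.
The determinant is zero, so the points are collinear.

Yes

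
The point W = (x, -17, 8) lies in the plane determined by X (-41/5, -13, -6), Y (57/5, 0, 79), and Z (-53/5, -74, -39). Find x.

A normal to the plane is n = XY × XZ = (4756, 2214/5, -5822/5).
W lies in the plane iff n · XW = 0.
This gives (4756)x + (104632/5) = 0, so x = -22/5.

-22/5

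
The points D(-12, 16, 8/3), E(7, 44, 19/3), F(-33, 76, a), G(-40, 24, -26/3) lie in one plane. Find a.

-37/3

Normal to plane DEG: n = (-1040/3, 338/3, 936); plane equation n·P = 25376/3.
Requiring n·F = 25376/3: (936)a + (60008/3) = 25376/3.
So a = -37/3.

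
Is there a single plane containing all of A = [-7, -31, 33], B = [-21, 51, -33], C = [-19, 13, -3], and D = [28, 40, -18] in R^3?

Yes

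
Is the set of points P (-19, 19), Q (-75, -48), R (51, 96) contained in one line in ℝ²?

No

PQ = (-56, -67), PR = (70, 77).
If collinear, PR would be a scalar multiple of PQ. But (-56)·(77) ≠ (-67)·(70) (difference 378), so they are not parallel; the points are not collinear.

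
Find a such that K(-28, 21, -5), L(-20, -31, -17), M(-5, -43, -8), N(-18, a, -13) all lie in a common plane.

Normal to plane KLM: n = (-612, -252, 684); plane equation n·P = 8424.
Requiring n·N = 8424: (-252)a + (2124) = 8424.
So a = -25.

-25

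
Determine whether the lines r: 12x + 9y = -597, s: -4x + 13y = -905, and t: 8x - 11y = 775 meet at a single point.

Yes

Intersecting r and s: solving the 2×2 system gives (x, y) = (2, -69).
Substitute into t: (8)(2) + (-11)(-69) = 775.
This equals 775, so (2, -69) lies on all three lines and they are concurrent.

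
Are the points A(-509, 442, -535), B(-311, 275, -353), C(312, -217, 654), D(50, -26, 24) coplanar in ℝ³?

Yes

The four points are coplanar iff the 3×3 determinant with rows AB, AC, AD is zero.
Rows: (198, -167, 182), (821, -659, 1189), (559, -468, 559).
Expanding along the first row: (198)(188071) − (-167)(-205712) + (182)(-15847) = 0.
Zero determinant ⇒ coplanar.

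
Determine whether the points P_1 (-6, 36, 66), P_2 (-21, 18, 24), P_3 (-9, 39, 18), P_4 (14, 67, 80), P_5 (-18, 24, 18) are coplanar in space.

Yes

The plane through P_1, P_2, P_3 has normal n = P_1P_2 × P_1P_3 = (990, -594, -99) and equation n·P = -33858.
Checking the remaining points: n·P_4 = -33858, n·P_5 = -33858.
All equal -33858, so all 5 points lie in one plane.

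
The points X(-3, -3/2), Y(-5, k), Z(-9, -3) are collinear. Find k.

Collinearity: (Y − X) must be parallel to (Z − X) = (-6, -3/2).
Cross-multiplying the components: (k − (-3/2))·(-6) = (-2)·(-3/2).
Solving gives k = -2.

-2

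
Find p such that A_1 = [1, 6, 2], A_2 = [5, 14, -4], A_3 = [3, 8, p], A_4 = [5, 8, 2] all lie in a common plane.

The points are coplanar iff A_1A_2 · (A_1A_3 × A_1A_4) = 0.
Expanding, this is linear in p: (24)p + (-24) = 0.
So p = 1.

1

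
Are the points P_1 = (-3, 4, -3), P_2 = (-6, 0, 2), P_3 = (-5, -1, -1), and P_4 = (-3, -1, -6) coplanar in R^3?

With P_1 as base: P_1P_2 = (-3, -4, 5), P_1P_3 = (-2, -5, 2), P_1P_4 = (0, -5, -3).
P_1P_3 × P_1P_4 = (25, -6, 10).
P_1P_2 · (P_1P_3 × P_1P_4) = -1.
Since -1 ≠ 0, the four points are not coplanar.

No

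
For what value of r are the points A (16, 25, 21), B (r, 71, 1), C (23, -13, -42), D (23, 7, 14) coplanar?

-8

Coplanarity ⇔ det[AB; AC; AD] = 0.
Expanding, this is linear in r: (-868)r + (-6944) = 0.
So r = -8.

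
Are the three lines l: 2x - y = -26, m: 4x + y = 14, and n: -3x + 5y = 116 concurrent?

The three lines meet at one point iff the augmented coefficient matrix [aᵢ bᵢ cᵢ] has rank < 3, i.e. its determinant vanishes.
Here the determinant is 0.
It vanishes, so the lines are concurrent at (-2, 22).

Yes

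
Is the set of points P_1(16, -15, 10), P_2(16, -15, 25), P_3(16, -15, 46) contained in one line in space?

Yes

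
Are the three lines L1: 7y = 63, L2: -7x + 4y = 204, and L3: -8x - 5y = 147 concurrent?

Lines aᵢx + bᵢy = cᵢ with pairwise distinct directions are concurrent exactly when det[aᵢ bᵢ cᵢ] = 0.
Here the determinant is 0.
It vanishes, so the lines are concurrent at (-24, 9).

Yes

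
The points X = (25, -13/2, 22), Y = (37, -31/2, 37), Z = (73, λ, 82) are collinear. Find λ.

-85/2

Collinearity requires XY × XZ = 0; each component is linear in λ.
The x-component gives (-15)λ + (-1275/2) = 0, so λ = -85/2.
The remaining components then also vanish.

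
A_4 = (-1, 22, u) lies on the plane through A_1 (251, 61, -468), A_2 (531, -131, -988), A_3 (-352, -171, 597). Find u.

-18

The plane through A_1, A_2, A_3 has equation −325120x + 15360y − 180736z = 3916288.
Substituting A_4: (-180736)u + (663040) = 3916288, so u = -18.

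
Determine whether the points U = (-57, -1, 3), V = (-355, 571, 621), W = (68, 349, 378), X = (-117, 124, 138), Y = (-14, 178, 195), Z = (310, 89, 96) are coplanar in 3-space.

Yes

The plane through U, V, W has normal n = UV × UW = (-1800, 189000, -175800) and equation n·P = -613800.
Checking the remaining points: n·X = -613800, n·Y = -613800, n·Z = -613800.
All equal -613800, so all 6 points lie in one plane.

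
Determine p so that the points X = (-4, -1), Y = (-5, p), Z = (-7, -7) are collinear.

-3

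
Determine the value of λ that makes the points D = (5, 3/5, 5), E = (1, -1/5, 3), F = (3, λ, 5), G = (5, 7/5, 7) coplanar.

3/5

Normal to plane DEG: n = (0, 8, -16/5); plane equation n·P = -56/5.
Requiring n·F = -56/5: (8)λ + (-16) = -56/5.
So λ = 3/5.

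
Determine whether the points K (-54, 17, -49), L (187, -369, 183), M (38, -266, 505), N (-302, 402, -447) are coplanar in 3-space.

A normal to the plane through K, L, M is n = KL × KM = (-148188, -112170, -32691).
The plane has equation n·P = 7697121. For N: n·N = 14273313.
14273313 ≠ 7697121, so N is off the plane.

No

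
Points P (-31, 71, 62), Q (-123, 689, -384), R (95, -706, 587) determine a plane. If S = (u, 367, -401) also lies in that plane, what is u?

A normal to the plane is n = PQ × PR = (-22092, -7896, -6384).
S lies in the plane iff n · PS = 0.
This gives (-22092)u + (-66276) = 0, so u = -3.

-3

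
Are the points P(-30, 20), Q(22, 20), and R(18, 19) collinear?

No

PQ = (52, 0), PR = (48, -1).
det[PQ; PR] = (52)(-1) − (0)(48) = -52.
The determinant is nonzero, so they are not collinear.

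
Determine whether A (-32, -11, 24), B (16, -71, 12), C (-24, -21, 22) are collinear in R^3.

Yes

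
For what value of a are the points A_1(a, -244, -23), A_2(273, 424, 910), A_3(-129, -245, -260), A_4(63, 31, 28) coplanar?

-160

The points are coplanar iff A_1A_2 · (A_1A_3 × A_1A_4) = 0.
Expanding, this is linear in a: (-130248)a + (-20839680) = 0.
So a = -160.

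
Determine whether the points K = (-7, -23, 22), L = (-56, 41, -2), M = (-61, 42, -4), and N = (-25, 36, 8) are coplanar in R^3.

With K as base: KL = (-49, 64, -24), KM = (-54, 65, -26), KN = (-18, 59, -14).
KM × KN = (624, -288, -2016).
KL · (KM × KN) = -624.
Since -624 ≠ 0, the four points are not coplanar.

No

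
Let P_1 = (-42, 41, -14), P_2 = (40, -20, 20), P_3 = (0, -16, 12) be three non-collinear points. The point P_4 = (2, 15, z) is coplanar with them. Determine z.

2

Coplanarity requires P_1P_2 · (P_1P_3 × P_1P_4) = 0.
P_1P_2 = (82, -61, 34), P_1P_3 = (42, -57, 26); the triple product is linear in z with coefficient -2112 and constant term 4224.
Setting it to zero: z = 2.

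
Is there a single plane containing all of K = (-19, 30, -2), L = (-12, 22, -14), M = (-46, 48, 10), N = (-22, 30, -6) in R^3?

A normal to the plane through K, L, M is n = KL × KM = (120, 240, -90).
The plane has equation n·P = 5100. For N: n·N = 5100.
Equal, so N lies in the plane and all four are coplanar.

Yes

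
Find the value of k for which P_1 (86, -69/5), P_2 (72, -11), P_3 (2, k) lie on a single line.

The three points are collinear iff det[P_1P_2; P_1P_3] = 0.
This determinant is linear in k: (-14)k + (42) = 0, so k = 3.

3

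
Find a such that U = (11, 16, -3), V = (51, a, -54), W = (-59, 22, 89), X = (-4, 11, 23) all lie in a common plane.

11

The points are coplanar iff UV · (UW × UX) = 0.
Expanding, this is linear in a: (440)a + (-4840) = 0.
So a = 11.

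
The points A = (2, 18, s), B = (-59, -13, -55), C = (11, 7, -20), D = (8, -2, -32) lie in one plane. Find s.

-7

Coplanarity ⇔ det[AB; AC; AD] = 0.
Expanding, this is linear in s: (570)s + (3990) = 0.
So s = -7.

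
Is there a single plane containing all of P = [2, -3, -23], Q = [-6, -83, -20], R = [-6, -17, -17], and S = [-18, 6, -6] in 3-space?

Yes

The four points are coplanar iff the 3×3 determinant with rows PQ, PR, PS is zero.
Rows: (-8, -80, 3), (-8, -14, 6), (-20, 9, 17).
Expanding along the first row: (-8)(-292) − (-80)(-16) + (3)(-352) = 0.
Zero determinant ⇒ coplanar.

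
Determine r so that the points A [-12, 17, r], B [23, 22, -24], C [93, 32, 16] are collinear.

Collinearity requires AB × AC = 0; each component is linear in r.
The x-component gives (10)r + (440) = 0, so r = -44.
The remaining components then also vanish.

-44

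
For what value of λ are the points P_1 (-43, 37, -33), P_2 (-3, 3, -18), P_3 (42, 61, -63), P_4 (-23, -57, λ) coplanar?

The points are coplanar iff P_1P_2 · (P_1P_3 × P_1P_4) = 0.
Expanding, this is linear in λ: (3850)λ + (-92400) = 0.
So λ = 24.

24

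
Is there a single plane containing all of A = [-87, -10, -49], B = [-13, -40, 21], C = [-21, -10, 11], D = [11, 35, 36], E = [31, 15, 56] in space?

The plane through A, B, C has normal n = AB × AC = (-1800, 180, 1980) and equation n·P = 57780.
Checking the remaining points: n·D = 57780, n·E = 57780.
All equal 57780, so all 5 points lie in one plane.

Yes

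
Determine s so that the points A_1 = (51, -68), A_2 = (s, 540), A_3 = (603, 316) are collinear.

Collinearity: (A_2 − A_1) must be parallel to (A_3 − A_1) = (552, 384).
Cross-multiplying the components: (s − 51)·(384) = (608)·(552).
Solving gives s = 925.

925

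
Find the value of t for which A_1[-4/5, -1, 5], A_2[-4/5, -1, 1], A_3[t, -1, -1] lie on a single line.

-4/5

Direction A_1A_2 = (0, 0, -4). From the z-coordinate of A_3, the parameter along the line is τ = (-1 − 5)/(-4) = 3/2.
Then t = (-4/5) + 3/2·(0) = -4/5.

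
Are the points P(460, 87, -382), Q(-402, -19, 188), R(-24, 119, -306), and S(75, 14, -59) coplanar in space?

Yes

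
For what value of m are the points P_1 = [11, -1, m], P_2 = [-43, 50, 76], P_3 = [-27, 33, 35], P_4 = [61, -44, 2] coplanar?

12

Coplanarity ⇔ det[P_1P_2; P_1P_3; P_1P_4] = 0.
Expanding, this is linear in m: (-264)m + (3168) = 0.
So m = 12.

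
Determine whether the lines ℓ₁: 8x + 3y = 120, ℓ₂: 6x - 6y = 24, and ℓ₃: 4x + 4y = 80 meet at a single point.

Intersecting ℓ₁ and ℓ₂: solving the 2×2 system gives (x, y) = (12, 8).
Substitute into ℓ₃: (4)(12) + (4)(8) = 80.
This equals 80, so (12, 8) lies on all three lines and they are concurrent.

Yes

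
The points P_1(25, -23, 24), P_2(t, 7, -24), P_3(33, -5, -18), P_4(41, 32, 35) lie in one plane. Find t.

37

Normal to plane P_1P_3P_4: n = (2508, -760, 152); plane equation n·P = 83828.
Requiring n·P_2 = 83828: (2508)t + (-8968) = 83828.
So t = 37.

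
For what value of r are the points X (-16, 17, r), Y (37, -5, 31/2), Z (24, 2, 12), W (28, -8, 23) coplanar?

19/2

The points are coplanar iff XY · (XZ × XW) = 0.
Expanding, this is linear in r: (-102)r + (969) = 0.
So r = 19/2.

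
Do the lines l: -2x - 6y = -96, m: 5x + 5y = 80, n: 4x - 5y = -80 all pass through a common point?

Lines aᵢx + bᵢy = cᵢ with pairwise distinct directions are concurrent exactly when det[aᵢ bᵢ cᵢ] = 0.
Here the determinant is 0.
It vanishes, so the lines are concurrent at (0, 16).

Yes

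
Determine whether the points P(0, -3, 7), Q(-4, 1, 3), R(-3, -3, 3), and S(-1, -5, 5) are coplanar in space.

A normal to the plane through P, Q, R is n = PQ × PR = (-16, -4, 12).
The plane has equation n·X = 96. For S: n·S = 96.
Equal, so S lies in the plane and all four are coplanar.

Yes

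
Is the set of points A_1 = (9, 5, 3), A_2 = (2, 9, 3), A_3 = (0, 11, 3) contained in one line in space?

No

A_1A_2 = (-7, 4, 0), A_1A_3 = (-9, 6, 0).
A_1A_2 × A_1A_3 = (0, 0, -6).
The cross product is nonzero, so the points do not lie on one line.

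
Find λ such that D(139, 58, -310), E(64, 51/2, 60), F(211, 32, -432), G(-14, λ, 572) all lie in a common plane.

-79/2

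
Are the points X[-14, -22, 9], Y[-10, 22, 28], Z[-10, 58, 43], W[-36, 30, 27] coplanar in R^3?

Yes

With X as base: XY = (4, 44, 19), XZ = (4, 80, 34), XW = (-22, 52, 18).
XZ × XW = (-328, -820, 1968).
XY · (XZ × XW) = 0.
The scalar triple product vanishes, so the four points are coplanar.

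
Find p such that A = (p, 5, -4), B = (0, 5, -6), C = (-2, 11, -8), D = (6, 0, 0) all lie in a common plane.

Coplanarity ⇔ det[AB; AC; AD] = 0.
Expanding, this is linear in p: (-26)p + (52) = 0.
So p = 2.

2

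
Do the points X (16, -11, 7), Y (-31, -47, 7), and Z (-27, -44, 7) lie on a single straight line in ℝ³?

No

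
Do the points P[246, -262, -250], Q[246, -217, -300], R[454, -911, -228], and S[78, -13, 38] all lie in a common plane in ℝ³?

With P as base: PQ = (0, 45, -50), PR = (208, -649, 22), PS = (-168, 249, 288).
PR × PS = (-192390, -63600, -57240).
PQ · (PR × PS) = 0.
The scalar triple product vanishes, so the four points are coplanar.

Yes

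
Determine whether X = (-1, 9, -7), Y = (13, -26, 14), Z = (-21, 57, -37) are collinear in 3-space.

XY = (14, -35, 21), XZ = (-20, 48, -30).
XY × XZ = (42, 0, -28).
The cross product is nonzero, so the points do not lie on one line.

No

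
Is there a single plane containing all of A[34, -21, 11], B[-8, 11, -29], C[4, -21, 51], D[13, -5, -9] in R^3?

With A as base: AB = (-42, 32, -40), AC = (-30, 0, 40), AD = (-21, 16, -20).
AC × AD = (-640, -1440, -480).
AB · (AC × AD) = 0.
The scalar triple product vanishes, so the four points are coplanar.

Yes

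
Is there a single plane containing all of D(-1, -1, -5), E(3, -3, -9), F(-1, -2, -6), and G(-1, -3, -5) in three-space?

A normal to the plane through D, E, F is n = DE × DF = (-2, 4, -4).
The plane has equation n·P = 18. For G: n·G = 10.
10 ≠ 18, so G is off the plane.

No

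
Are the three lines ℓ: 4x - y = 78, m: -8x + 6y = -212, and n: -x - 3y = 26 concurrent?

Lines aᵢx + bᵢy = cᵢ with pairwise distinct directions are concurrent exactly when det[aᵢ bᵢ cᵢ] = 0.
Here the determinant is 0.
It vanishes, so the lines are concurrent at (16, -14).

Yes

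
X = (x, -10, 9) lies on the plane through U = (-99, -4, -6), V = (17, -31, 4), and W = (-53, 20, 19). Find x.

-17

The plane through U, V, W has equation −915x − 2440y + 4026z = 76189.
Substituting X: (-915)x + (60634) = 76189, so x = -17.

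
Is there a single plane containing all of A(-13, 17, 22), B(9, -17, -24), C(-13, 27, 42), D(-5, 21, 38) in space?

A normal to the plane through A, B, C is n = AB × AC = (-220, -440, 220).
The plane has equation n·P = 220. For D: n·D = 220.
Equal, so D lies in the plane and all four are coplanar.

Yes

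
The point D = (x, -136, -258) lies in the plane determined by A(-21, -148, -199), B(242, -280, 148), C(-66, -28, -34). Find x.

Coplanarity requires AB · (AC × AD) = 0.
AB = (263, -132, 347), AC = (-45, 120, 165); the triple product is linear in x with coefficient -63420 and constant term -3551520.
Setting it to zero: x = -56.

-56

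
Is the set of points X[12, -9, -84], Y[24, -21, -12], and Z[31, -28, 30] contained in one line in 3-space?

Yes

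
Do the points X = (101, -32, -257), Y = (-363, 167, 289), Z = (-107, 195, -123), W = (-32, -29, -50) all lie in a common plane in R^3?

No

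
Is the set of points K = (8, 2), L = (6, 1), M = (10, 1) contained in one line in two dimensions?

KL = (-2, -1), KM = (2, -1).
If collinear, KM would be a scalar multiple of KL. But (-2)·(-1) ≠ (-1)·(2) (difference 4), so they are not parallel; the points are not collinear.

No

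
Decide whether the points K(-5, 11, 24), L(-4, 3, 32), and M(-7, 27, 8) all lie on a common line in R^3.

Yes

KL = (1, -8, 8), KM = (-2, 16, -16).
Each component of KM is -2 times the corresponding component of KL, so KM = -2·KL and the points are collinear.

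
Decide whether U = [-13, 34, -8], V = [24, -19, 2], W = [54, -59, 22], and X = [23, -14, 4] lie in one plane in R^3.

No

With U as base: UV = (37, -53, 10), UW = (67, -93, 30), UX = (36, -48, 12).
UW × UX = (324, 276, 132).
UV · (UW × UX) = -1320.
Since -1320 ≠ 0, the four points are not coplanar.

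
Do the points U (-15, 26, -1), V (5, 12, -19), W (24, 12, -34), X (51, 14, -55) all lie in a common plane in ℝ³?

The four points are coplanar iff the 3×3 determinant with rows UV, UW, UX is zero.
Rows: (20, -14, -18), (39, -14, -33), (66, -12, -54).
Expanding along the first row: (20)(360) − (-14)(72) + (-18)(456) = 0.
Zero determinant ⇒ coplanar.

Yes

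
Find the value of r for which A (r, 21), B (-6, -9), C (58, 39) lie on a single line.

34

Collinearity: (A − B) must be parallel to (C − B) = (64, 48).
Cross-multiplying the components: (r − (-6))·(48) = (30)·(64).
Solving gives r = 34.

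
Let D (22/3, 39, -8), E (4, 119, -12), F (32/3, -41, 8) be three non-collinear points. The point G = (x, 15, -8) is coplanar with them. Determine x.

The plane through D, E, F has equation 960x + 40y = 8600.
Substituting G: (960)x + (600) = 8600, so x = 25/3.

25/3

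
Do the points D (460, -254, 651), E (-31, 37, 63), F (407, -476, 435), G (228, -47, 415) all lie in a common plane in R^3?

Yes

With D as base: DE = (-491, 291, -588), DF = (-53, -222, -216), DG = (-232, 207, -236).
DF × DG = (97104, 37604, -62475).
DE · (DF × DG) = 0.
The scalar triple product vanishes, so the four points are coplanar.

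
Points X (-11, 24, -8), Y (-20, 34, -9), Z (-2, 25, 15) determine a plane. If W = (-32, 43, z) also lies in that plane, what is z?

A normal to the plane is n = XY × XZ = (231, 198, -99).
W lies in the plane iff n · XW = 0.
This gives (-99)z + (-1881) = 0, so z = -19.

-19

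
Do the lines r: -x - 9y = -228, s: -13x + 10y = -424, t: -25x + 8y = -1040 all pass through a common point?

Yes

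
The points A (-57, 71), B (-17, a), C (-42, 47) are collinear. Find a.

7

Collinearity: (B − A) must be parallel to (C − A) = (15, -24).
Cross-multiplying the components: (a − 71)·(15) = (40)·(-24).
Solving gives a = 7.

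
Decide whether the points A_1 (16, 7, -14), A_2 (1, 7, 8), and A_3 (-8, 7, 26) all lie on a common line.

No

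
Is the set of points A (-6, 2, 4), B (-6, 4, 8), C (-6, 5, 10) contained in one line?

Yes

AB = (0, 2, 4), AC = (0, 3, 6).
Each component of AC is 3/2 times the corresponding component of AB, so AC = 3/2·AB and the points are collinear.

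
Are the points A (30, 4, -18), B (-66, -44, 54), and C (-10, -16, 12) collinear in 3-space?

Yes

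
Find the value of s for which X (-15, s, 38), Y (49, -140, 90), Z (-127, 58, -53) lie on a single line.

Direction YZ = (-176, 198, -143). From the x-coordinate of X, the parameter along the line is τ = (-15 − 49)/(-176) = 4/11.
Then s = (-140) + 4/11·(198) = -68.

-68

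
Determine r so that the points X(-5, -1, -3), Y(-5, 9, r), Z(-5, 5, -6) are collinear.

-8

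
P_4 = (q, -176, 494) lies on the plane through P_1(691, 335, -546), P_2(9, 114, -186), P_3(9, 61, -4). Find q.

-531

The plane through P_1, P_2, P_3 has equation −21142x + 124124y + 36146z = 7236702.
Substituting P_4: (-21142)q + (-3989700) = 7236702, so q = -531.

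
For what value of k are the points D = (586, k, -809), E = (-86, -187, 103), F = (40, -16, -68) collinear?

Direction EF = (126, 171, -171). From the x-coordinate of D, the parameter along the line is τ = (586 − (-86))/126 = 16/3.
Then k = (-187) + 16/3·(171) = 725.

725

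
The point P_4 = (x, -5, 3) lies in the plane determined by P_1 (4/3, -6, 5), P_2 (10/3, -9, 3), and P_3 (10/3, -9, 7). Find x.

2/3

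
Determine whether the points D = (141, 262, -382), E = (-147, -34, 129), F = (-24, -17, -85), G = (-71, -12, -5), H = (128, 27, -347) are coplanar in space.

No

The plane through D, E, F has normal n = DE × DF = (54657, 1221, 31512) and equation n·P = -4011045.
Checking the remaining points: n·G = -4052859, n·H = -3905601.
Since n·G = -4052859 ≠ -4011045, G is off the plane and the points are not all coplanar.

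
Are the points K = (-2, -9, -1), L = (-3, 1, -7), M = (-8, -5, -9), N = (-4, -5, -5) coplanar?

Yes

The four points are coplanar iff the 3×3 determinant with rows KL, KM, KN is zero.
Rows: (-1, 10, -6), (-6, 4, -8), (-2, 4, -4).
Expanding along the first row: (-1)(16) − (10)(8) + (-6)(-16) = 0.
Zero determinant ⇒ coplanar.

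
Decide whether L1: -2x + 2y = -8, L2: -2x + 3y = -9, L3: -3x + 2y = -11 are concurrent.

Yes

The three lines meet at one point iff the augmented coefficient matrix [aᵢ bᵢ cᵢ] has rank < 3, i.e. its determinant vanishes.
Here the determinant is 0.
It vanishes, so the lines are concurrent at (3, -1).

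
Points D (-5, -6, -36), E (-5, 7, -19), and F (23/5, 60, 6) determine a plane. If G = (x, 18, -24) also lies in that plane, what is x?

A normal to the plane is n = DE × DF = (-576, 816/5, -624/5).
G lies in the plane iff n · DG = 0.
This gives (-576)x + (-2304/5) = 0, so x = -4/5.

-4/5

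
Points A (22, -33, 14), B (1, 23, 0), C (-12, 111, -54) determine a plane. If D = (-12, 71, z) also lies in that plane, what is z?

A normal to the plane is n = AB × AC = (-1792, -952, -1120).
D lies in the plane iff n · AD = 0.
This gives (-1120)z + (-22400) = 0, so z = -20.

-20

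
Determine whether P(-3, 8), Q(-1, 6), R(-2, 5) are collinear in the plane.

No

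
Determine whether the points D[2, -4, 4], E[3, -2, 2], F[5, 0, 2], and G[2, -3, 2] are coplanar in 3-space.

Yes

A normal to the plane through D, E, F is n = DE × DF = (4, -4, -2).
The plane has equation n·P = 16. For G: n·G = 16.
Equal, so G lies in the plane and all four are coplanar.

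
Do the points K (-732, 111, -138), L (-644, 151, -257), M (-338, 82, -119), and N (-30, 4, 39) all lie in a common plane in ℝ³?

No

A normal to the plane through K, L, M is n = KL × KM = (-2691, -48558, -18312).
The plane has equation n·P = -893070. For N: n·N = -827670.
-827670 ≠ -893070, so N is off the plane.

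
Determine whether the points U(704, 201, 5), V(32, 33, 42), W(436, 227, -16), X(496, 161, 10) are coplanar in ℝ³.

No

With U as base: UV = (-672, -168, 37), UW = (-268, 26, -21), UX = (-208, -40, 5).
UW × UX = (-710, 5708, 16128).
UV · (UW × UX) = 114912.
Since 114912 ≠ 0, the four points are not coplanar.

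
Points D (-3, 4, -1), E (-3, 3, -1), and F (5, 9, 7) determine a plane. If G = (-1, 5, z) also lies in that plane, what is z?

1

Coplanarity requires DE · (DF × DG) = 0.
DE = (0, -1, 0), DF = (8, 5, 8); the triple product is linear in z with coefficient 8 and constant term -8.
Setting it to zero: z = 1.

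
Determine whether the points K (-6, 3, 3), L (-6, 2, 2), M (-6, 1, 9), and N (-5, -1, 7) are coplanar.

No

A normal to the plane through K, L, M is n = KL × KM = (-8, 0, 0).
The plane has equation n·P = 48. For N: n·N = 40.
40 ≠ 48, so N is off the plane.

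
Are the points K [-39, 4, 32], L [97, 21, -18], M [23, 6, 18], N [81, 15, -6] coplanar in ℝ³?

Yes

A normal to the plane through K, L, M is n = KL × KM = (-138, -1196, -782).
The plane has equation n·P = -24426. For N: n·N = -24426.
Equal, so N lies in the plane and all four are coplanar.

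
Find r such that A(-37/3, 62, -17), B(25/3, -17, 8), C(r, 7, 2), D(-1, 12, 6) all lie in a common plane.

5/3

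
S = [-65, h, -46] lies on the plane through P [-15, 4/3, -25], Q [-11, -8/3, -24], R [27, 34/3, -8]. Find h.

Coplanarity requires PQ · (PR × PS) = 0.
PQ = (4, -4, 1), PR = (42, 10, 17); the triple product is linear in h with coefficient -26 and constant term -1300/3.
Setting it to zero: h = -50/3.

-50/3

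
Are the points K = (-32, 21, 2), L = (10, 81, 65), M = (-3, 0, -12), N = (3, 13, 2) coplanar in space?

The four points are coplanar iff the 3×3 determinant with rows KL, KM, KN is zero.
Rows: (42, 60, 63), (29, -21, -14), (35, -8, 0).
Expanding along the first row: (42)(-112) − (60)(490) + (63)(503) = -2415.
Nonzero ⇒ not coplanar.

No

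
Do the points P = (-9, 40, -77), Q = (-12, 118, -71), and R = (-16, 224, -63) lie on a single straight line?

No

PQ = (-3, 78, 6), PR = (-7, 184, 14).
Comparing components 2 and 3: (78)(14) − (6)(184) = -12 ≠ 0, so PQ and PR are not parallel and the points are not collinear.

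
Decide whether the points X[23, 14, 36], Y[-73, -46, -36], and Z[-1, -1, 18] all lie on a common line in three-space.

Yes

XY = (-96, -60, -72), XZ = (-24, -15, -18).
Each component of XZ is 1/4 times the corresponding component of XY, so XZ = 1/4·XY and the points are collinear.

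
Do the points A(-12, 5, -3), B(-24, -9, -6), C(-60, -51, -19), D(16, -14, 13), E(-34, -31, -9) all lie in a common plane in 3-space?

No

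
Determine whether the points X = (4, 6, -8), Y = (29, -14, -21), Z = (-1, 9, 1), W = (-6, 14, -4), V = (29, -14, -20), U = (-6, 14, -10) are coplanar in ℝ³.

The plane through X, Y, Z has normal n = XY × XZ = (-141, -160, -25) and equation n·P = -1324.
Checking the remaining points: n·W = -1294, n·V = -1349, n·U = -1144.
Since n·W = -1294 ≠ -1324, W is off the plane and the points are not all coplanar.

No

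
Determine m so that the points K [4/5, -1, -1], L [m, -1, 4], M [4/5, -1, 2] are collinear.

4/5

Direction KM = (0, 0, 3). From the z-coordinate of L, the parameter along the line is τ = (4 − (-1))/3 = 5/3.
Then m = 4/5 + 5/3·(0) = 4/5.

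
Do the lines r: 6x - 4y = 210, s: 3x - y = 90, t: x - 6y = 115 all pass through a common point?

Intersecting r and s: solving the 2×2 system gives (x, y) = (25, -15).
Substitute into t: (1)(25) + (-6)(-15) = 115.
This equals 115, so (25, -15) lies on all three lines and they are concurrent.

Yes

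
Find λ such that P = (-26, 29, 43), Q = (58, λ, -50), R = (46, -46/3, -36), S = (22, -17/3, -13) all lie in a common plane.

-24

Normal to plane PRS: n = (-256, 240, -368); plane equation n·X = -2208.
Requiring n·Q = -2208: (240)λ + (3552) = -2208.
So λ = -24.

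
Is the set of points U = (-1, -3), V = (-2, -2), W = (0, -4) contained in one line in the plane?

Yes

UV = (-1, 1), UW = (1, -1).
Twice the signed area of △UVW is (-1)(-1) − (1)(1) = 0.
The triangle is degenerate (zero area), so the points are collinear.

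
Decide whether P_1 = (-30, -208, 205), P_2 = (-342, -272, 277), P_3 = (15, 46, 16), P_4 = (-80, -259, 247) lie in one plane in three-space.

No

With P_1 as base: P_1P_2 = (-312, -64, 72), P_1P_3 = (45, 254, -189), P_1P_4 = (-50, -51, 42).
P_1P_3 × P_1P_4 = (1029, 7560, 10405).
P_1P_2 · (P_1P_3 × P_1P_4) = -55728.
Since -55728 ≠ 0, the four points are not coplanar.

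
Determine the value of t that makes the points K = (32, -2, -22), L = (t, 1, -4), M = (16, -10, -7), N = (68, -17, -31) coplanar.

The points are coplanar iff KL · (KM × KN) = 0.
Expanding, this is linear in t: (297)t + (1188) = 0.
So t = -4.

-4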